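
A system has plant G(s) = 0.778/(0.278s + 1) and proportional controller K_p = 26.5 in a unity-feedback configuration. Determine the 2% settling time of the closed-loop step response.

T_s ≈ 0.0514 s

Closed loop: T(s) = K_p·G/(1+K_p·G) = 20.62/(0.278s + 1 + 20.62), with pole at s = −(1 + 20.62)/0.278 = −77.76.
τ = 1/77.76 = 0.01286 s, so 2% settling time ≈ 4τ = 0.0514 s.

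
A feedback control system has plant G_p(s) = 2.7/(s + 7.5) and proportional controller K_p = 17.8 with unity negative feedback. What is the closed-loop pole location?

s = -55.56

Closed-loop transfer function: T(s) = K_p·G_p(s)/(1 + K_p·G_p(s)) = 48.06/(s + 7.5 + 48.06) = 48.06/(s + 55.56).
The closed-loop pole is at s = −55.56.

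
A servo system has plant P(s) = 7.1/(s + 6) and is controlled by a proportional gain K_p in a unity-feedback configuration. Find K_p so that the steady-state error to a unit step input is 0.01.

The loop is type 0, so e_ss(step) = 1/(1 + K_pos) with K_pos = K_p·P(0).
P(0) = 1.183. Require 1/(1 + K_p·1.183) = 0.01, so 1 + 1.183·K_p = 100.
K_p = (100 − 1)/1.183 = 83.7.

K_p = 83.7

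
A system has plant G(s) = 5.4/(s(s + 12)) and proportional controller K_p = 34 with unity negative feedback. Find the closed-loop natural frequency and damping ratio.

ω_n = 13.5 rad/s, ζ = 0.443

1 + K_p·G(s) = 0 gives s² + 12s + 183.6 = 0.
So ω_n² = 183.6 ⇒ ω_n = 13.55 rad/s, and ζ = 12/(2ω_n) = 0.443.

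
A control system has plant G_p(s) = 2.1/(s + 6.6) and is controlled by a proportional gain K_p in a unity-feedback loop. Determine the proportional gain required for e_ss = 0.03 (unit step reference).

For a type-0 loop with proportional control, e_ss = 1/(1 + K_p·G_p(0)).
G_p(0) = 0.3182. Require 1/(1 + K_p·0.3182) = 0.03, so 1 + 0.3182·K_p = 33.33.
K_p = (33.33 − 1)/0.3182 = 102.

K_p = 102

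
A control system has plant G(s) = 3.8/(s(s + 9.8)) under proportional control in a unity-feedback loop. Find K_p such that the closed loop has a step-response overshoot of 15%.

From %OS = 100·exp(−πζ/√(1−ζ²)) = 15%, ζ = −ln(0.15)/√(π²+ln²(0.15)) = 0.5169.
Characteristic equation s² + 9.8s + 3.8K_p = 0 gives ζ = 9.8/(2√(3.8K_p)).
Setting ζ = 0.5169: √(3.8K_p) = 9.8/(2·0.5169) = 9.479, so K_p = 89.85/3.8 = 23.6.

K_p = 23.6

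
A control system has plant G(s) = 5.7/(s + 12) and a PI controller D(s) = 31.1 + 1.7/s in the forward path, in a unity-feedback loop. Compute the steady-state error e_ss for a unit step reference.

0

The open loop D(s)G(s) has a pole at the origin (type 1), so the static position error constant is infinite and e_ss = 1/(1+∞) = 0.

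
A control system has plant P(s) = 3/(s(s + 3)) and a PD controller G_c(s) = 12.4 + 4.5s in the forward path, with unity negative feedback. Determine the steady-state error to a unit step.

0

The open loop G_c(s)P(s) has a pole at the origin (type 1), so the static position error constant is infinite and e_ss = 1/(1+∞) = 0.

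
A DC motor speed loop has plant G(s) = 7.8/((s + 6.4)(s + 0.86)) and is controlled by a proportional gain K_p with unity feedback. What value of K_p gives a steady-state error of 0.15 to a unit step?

The loop is type 0, so e_ss(step) = 1/(1 + K_pos) with K_pos = K_p·G(0).
G(0) = 1.417. Require 1/(1 + K_p·1.417) = 0.15, so 1 + 1.417·K_p = 6.667.
K_p = (6.667 − 1)/1.417 = 4.

K_p = 4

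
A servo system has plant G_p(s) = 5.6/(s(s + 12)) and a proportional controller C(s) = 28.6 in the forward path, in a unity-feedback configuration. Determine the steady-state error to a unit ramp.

The loop has one pole at the origin (type 1). Velocity error constant K_v = lim_{s→0} s·C(s)G_p(s) = 28.6·5.6/12 = 13.35.
Steady-state error to a unit ramp: e_ss = 1/K_v = 0.0749.

0.0749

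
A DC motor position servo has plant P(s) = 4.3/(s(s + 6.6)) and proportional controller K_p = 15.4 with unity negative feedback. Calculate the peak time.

T_p = 0.422 s

From 1 + K_pP(s) = 0: s² + 6.6s + 66.22 = 0 ⇒ ω_n = 8.138, ζ = 0.4055.
Damped frequency ω_d = ω_n√(1−ζ²) = 7.438 rad/s, so peak time T_p = π/ω_d = 0.422 s.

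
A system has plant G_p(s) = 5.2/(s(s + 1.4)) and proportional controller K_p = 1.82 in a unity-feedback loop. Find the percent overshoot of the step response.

48%

The closed-loop denominator s² + 1.4s + 9.464 gives ω_n = √9.464 = 3.076 and ζ = 1.4/(2ω_n) = 0.2275.
%OS = 100·exp(−πζ/√(1−ζ²)) = 100·exp(−π·0.2275/√0.9482) = 48%.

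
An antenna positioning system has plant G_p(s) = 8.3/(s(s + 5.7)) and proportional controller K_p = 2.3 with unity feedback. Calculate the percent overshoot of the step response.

Closed-loop characteristic equation: s² + 5.7s + 19.09 = 0, so ω_n = 4.369 rad/s and ζ = 5.7/(2·4.369) = 0.6523.
%OS = 100·exp(−πζ/√(1−ζ²)) = 100·exp(−π·0.6523/√0.5745) = 6.7%.

6.7%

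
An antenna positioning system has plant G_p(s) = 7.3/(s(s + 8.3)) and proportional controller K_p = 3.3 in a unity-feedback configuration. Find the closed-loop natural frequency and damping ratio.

ω_n = 4.91 rad/s, ζ = 0.846

With unity feedback the closed-loop characteristic equation is s² + 8.3s + 3.3·7.3 = s² + 8.3s + 24.09 = 0.
So ω_n² = 24.09 ⇒ ω_n = 4.908 rad/s, and ζ = 8.3/(2ω_n) = 0.846.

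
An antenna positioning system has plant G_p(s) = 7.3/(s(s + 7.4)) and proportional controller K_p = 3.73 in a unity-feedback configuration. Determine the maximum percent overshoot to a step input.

From 1 + K_pG_p(s) = 0: s² + 7.4s + 27.23 = 0 ⇒ ω_n = 5.218, ζ = 0.7091.
%OS = 100·exp(−πζ/√(1−ζ²)) = 100·exp(−π·0.7091/√0.4972) = 4.25%.

4.25%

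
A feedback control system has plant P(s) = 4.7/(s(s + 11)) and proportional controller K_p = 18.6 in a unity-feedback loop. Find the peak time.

Closed-loop characteristic equation: s² + 11s + 87.42 = 0, so ω_n = 9.35 rad/s and ζ = 11/(2·9.35) = 0.5882.
Damped frequency ω_d = ω_n√(1−ζ²) = 7.561 rad/s, so peak time T_p = π/ω_d = 0.415 s.

T_p = 0.415 s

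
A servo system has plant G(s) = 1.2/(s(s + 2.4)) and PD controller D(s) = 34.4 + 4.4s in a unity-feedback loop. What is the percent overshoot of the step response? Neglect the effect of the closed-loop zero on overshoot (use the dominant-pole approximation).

9.61%

Forward path: (34.4 + 4.4s)·1.2/(s(s+2.4)). The closed-loop characteristic equation is s² + (2.4 + 1.2·4.4)s + 1.2·34.4 = 0.
That is s² + 7.68s + 41.28 = 0, so ω_n = 6.425 rad/s and ζ = 7.68/(2·6.425) = 0.5977.
%OS = 100·exp(−πζ/√(1−ζ²)) = 9.61%.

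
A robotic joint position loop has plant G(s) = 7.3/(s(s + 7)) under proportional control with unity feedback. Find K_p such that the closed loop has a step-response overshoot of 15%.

From %OS = 100·exp(−πζ/√(1−ζ²)) = 15%, ζ = −ln(0.15)/√(π²+ln²(0.15)) = 0.5169.
Characteristic equation s² + 7s + 7.3K_p = 0 gives ζ = 7/(2√(7.3K_p)).
Setting ζ = 0.5169: √(7.3K_p) = 7/(2·0.5169) = 6.771, so K_p = 45.84/7.3 = 6.28.

K_p = 6.28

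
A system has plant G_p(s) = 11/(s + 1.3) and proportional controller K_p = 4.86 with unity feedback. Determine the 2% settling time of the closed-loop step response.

Closed-loop transfer function: T(s) = K_p·G_p(s)/(1 + K_p·G_p(s)) = 53.46/(s + 1.3 + 53.46) = 53.46/(s + 54.76).
Time constant τ = 1/54.76 = 0.01826 s, so the 2% settling time is about 4τ = 0.073 s.

T_s ≈ 0.073 s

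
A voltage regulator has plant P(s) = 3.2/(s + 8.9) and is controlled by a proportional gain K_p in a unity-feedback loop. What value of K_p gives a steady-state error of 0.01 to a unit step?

K_p = 275

Steady-state error for a unit step on this type-0 loop is 1/(1 + K_p·P(0)).
P(0) = 0.3596. Require 1/(1 + K_p·0.3596) = 0.01, so 1 + 0.3596·K_p = 100.
K_p = (100 − 1)/0.3596 = 275.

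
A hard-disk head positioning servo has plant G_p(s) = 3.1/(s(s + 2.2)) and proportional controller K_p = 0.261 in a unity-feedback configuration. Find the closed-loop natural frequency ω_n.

The closed-loop denominator is s(s+2.2) + 0.261·3.1 = s² + 2.2s + 0.8091.
Matching s² + 2ζω_n s + ω_n²: ω_n = √0.8091 = 0.8995 rad/s and 2ζω_n = 2.2, so ζ = 2.2/(2·0.8995) = 1.22.

ω_n = 0.899 rad/s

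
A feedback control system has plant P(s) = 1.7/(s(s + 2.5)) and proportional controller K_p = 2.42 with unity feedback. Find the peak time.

Closed-loop characteristic equation: s² + 2.5s + 4.114 = 0, so ω_n = 2.028 rad/s and ζ = 2.5/(2·2.028) = 0.6163.
Damped frequency ω_d = ω_n√(1−ζ²) = 1.597 rad/s, so peak time T_p = π/ω_d = 1.97 s.

T_p = 1.97 s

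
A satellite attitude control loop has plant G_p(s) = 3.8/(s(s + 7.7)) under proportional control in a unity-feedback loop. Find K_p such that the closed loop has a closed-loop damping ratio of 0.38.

Closed-loop characteristic equation: s² + 7.7s + K_p·3.8 = 0.
So ω_n = √(3.8K_p) and 2ζω_n = 7.7, giving ζ = 7.7/(2√(3.8K_p)).
Setting ζ = 0.38: √(3.8K_p) = 7.7/(2·0.38) = 10.13, so K_p = 102.6/3.8 = 27.

K_p = 27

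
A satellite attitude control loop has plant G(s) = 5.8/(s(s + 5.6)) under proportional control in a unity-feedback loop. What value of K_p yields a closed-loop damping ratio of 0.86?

Closed-loop characteristic equation: s² + 5.6s + K_p·5.8 = 0.
So ω_n = √(5.8K_p) and 2ζω_n = 5.6, giving ζ = 5.6/(2√(5.8K_p)).
Setting ζ = 0.86: √(5.8K_p) = 5.6/(2·0.86) = 3.256, so K_p = 10.6/5.8 = 1.83.

K_p = 1.83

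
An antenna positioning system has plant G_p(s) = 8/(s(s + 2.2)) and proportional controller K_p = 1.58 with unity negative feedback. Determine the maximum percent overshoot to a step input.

36%

The closed-loop denominator s² + 2.2s + 12.64 gives ω_n = √12.64 = 3.555 and ζ = 2.2/(2ω_n) = 0.3094.
%OS = 100·exp(−πζ/√(1−ζ²)) = 100·exp(−π·0.3094/√0.9043) = 36%.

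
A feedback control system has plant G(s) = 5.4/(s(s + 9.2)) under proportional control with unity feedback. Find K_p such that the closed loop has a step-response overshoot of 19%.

K_p = 17.9

From %OS = 100·exp(−πζ/√(1−ζ²)) = 19%, ζ = −ln(0.19)/√(π²+ln²(0.19)) = 0.4673.
Characteristic equation s² + 9.2s + 5.4K_p = 0 gives ζ = 9.2/(2√(5.4K_p)).
Setting ζ = 0.4673: √(5.4K_p) = 9.2/(2·0.4673) = 9.843, so K_p = 96.88/5.4 = 17.9.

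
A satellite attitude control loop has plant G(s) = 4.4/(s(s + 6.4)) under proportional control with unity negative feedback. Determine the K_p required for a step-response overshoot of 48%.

From %OS = 100·exp(−πζ/√(1−ζ²)) = 48%, ζ = −ln(0.48)/√(π²+ln²(0.48)) = 0.2275.
Characteristic equation s² + 6.4s + 4.4K_p = 0 gives ζ = 6.4/(2√(4.4K_p)).
Setting ζ = 0.2275: √(4.4K_p) = 6.4/(2·0.2275) = 14.07, so K_p = 197.8/4.4 = 45.

K_p = 45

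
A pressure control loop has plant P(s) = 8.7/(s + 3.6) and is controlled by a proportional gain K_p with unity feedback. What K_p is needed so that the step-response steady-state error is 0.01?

K_p = 41

For a type-0 loop with proportional control, e_ss = 1/(1 + K_p·P(0)).
P(0) = 2.417. Require 1/(1 + K_p·2.417) = 0.01, so 1 + 2.417·K_p = 100.
K_p = (100 − 1)/2.417 = 41.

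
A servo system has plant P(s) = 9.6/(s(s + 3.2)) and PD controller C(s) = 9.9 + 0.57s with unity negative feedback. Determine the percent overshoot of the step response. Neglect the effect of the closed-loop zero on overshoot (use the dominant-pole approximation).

Forward path: (9.9 + 0.57s)·9.6/(s(s+3.2)). The closed-loop characteristic equation is s² + (3.2 + 9.6·0.57)s + 9.6·9.9 = 0.
That is s² + 8.672s + 95.04 = 0, so ω_n = 9.749 rad/s and ζ = 8.672/(2·9.749) = 0.4448.
%OS = 100·exp(−πζ/√(1−ζ²)) = 21%.

21%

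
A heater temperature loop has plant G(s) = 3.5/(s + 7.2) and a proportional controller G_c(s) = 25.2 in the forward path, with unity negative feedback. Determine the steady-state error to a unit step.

The loop is type 0. Static position error constant K_pos = G_c(0)·G(0) = 25.2·0.4861 = 12.25.
Steady-state error to a unit step: e_ss = 1/(1+K_pos) = 1/13.25 = 0.0755.

0.0755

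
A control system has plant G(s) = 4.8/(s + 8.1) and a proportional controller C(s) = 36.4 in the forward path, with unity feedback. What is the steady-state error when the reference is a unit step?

0.0443

The loop is type 0. Static position error constant K_pos = C(0)·G(0) = 36.4·0.5926 = 21.57.
Steady-state error to a unit step: e_ss = 1/(1+K_pos) = 1/22.57 = 0.0443.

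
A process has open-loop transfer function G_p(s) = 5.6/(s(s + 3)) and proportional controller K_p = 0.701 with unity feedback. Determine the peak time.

From 1 + K_pG_p(s) = 0: s² + 3s + 3.926 = 0 ⇒ ω_n = 1.981, ζ = 0.7571.
Damped frequency ω_d = ω_n√(1−ζ²) = 1.294 rad/s, so peak time T_p = π/ω_d = 2.43 s.

T_p = 2.43 s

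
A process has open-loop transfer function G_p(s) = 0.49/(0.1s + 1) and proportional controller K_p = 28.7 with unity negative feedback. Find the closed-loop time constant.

Closed loop: T(s) = K_p·G_p/(1+K_p·G_p) = 14.06/(0.1s + 1 + 14.06), with pole at s = −(1 + 14.06)/0.1 = −150.6.
Closed-loop time constant τ = 1/150.6 = 0.00664 s.

τ = 0.00664 s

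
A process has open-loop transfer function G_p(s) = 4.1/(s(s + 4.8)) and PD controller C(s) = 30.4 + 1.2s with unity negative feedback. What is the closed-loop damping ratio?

ζ = 0.435

Forward path: (30.4 + 1.2s)·4.1/(s(s+4.8)). The closed-loop characteristic equation is s² + (4.8 + 4.1·1.2)s + 4.1·30.4 = 0.
That is s² + 9.72s + 124.6 = 0, so ω_n = 11.16 rad/s and ζ = 9.72/(2·11.16) = 0.4353.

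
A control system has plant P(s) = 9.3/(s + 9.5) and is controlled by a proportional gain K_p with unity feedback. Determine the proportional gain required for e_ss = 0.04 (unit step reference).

Steady-state error for a unit step on this type-0 loop is 1/(1 + K_p·P(0)).
P(0) = 0.9789. Require 1/(1 + K_p·0.9789) = 0.04, so 1 + 0.9789·K_p = 25.
K_p = (25 − 1)/0.9789 = 24.5.

K_p = 24.5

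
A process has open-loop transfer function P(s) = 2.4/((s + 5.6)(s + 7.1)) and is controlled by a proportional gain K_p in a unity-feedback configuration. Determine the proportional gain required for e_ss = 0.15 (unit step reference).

For a type-0 loop with proportional control, e_ss = 1/(1 + K_p·P(0)).
P(0) = 0.06036. Require 1/(1 + K_p·0.06036) = 0.15, so 1 + 0.06036·K_p = 6.667.
K_p = (6.667 − 1)/0.06036 = 93.9.

K_p = 93.9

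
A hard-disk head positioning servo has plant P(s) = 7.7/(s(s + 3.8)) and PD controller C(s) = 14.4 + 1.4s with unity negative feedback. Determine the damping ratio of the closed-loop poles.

Forward path: (14.4 + 1.4s)·7.7/(s(s+3.8)). The closed-loop characteristic equation is s² + (3.8 + 7.7·1.4)s + 7.7·14.4 = 0.
That is s² + 14.58s + 110.9 = 0, so ω_n = 10.53 rad/s and ζ = 14.58/(2·10.53) = 0.6923.

ζ = 0.692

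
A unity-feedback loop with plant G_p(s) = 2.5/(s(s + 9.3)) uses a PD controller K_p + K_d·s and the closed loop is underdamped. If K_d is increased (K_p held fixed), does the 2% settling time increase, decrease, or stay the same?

decrease

Characteristic equation s² + (9.3 + 2.5K_d)s + 2.5K_p = 0: raising K_d increases ζω_n = (9.3+2.5K_d)/2 while the loop stays underdamped, so T_s ≈ 4/(ζω_n) decreases.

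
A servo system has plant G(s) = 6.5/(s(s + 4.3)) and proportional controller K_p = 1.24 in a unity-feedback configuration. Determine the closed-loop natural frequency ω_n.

The closed-loop denominator is s(s+4.3) + 1.24·6.5 = s² + 4.3s + 8.06.
Matching s² + 2ζω_n s + ω_n²: ω_n = √8.06 = 2.839 rad/s and 2ζω_n = 4.3, so ζ = 4.3/(2·2.839) = 0.757.

ω_n = 2.84 rad/s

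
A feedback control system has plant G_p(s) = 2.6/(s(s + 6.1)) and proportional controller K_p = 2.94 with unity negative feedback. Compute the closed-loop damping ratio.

ζ = 1.1

1 + K_p·G_p(s) = 0 gives s² + 6.1s + 7.644 = 0.
So ω_n² = 7.644 ⇒ ω_n = 2.765 rad/s, and ζ = 6.1/(2ω_n) = 1.1.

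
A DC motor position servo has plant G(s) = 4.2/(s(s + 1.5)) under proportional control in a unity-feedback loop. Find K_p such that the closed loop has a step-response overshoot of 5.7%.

From %OS = 100·exp(−πζ/√(1−ζ²)) = 5.7%, ζ = −ln(0.057)/√(π²+ln²(0.057)) = 0.6738.
Characteristic equation s² + 1.5s + 4.2K_p = 0 gives ζ = 1.5/(2√(4.2K_p)).
Setting ζ = 0.6738: √(4.2K_p) = 1.5/(2·0.6738) = 1.113, so K_p = 1.239/4.2 = 0.295.

K_p = 0.295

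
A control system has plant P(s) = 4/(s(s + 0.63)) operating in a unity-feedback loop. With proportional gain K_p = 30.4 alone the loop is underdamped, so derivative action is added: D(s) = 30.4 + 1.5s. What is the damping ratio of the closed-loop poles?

ζ = 0.301

Forward path: (30.4 + 1.5s)·4/(s(s+0.63)). The closed-loop characteristic equation is s² + (0.63 + 4·1.5)s + 4·30.4 = 0.
That is s² + 6.63s + 121.6 = 0, so ω_n = 11.03 rad/s and ζ = 6.63/(2·11.03) = 0.3006.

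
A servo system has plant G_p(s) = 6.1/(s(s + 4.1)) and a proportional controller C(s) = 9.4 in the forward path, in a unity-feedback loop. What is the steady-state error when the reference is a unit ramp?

The loop has one pole at the origin (type 1). Velocity error constant K_v = lim_{s→0} s·C(s)G_p(s) = 9.4·6.1/4.1 = 13.99.
Steady-state error to a unit ramp: e_ss = 1/K_v = 0.0715.

0.0715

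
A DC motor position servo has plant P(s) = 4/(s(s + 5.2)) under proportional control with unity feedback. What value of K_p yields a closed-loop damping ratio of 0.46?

Closed-loop characteristic equation: s² + 5.2s + K_p·4 = 0.
So ω_n = √(4K_p) and 2ζω_n = 5.2, giving ζ = 5.2/(2√(4K_p)).
Setting ζ = 0.46: √(4K_p) = 5.2/(2·0.46) = 5.652, so K_p = 31.95/4 = 7.99.

K_p = 7.99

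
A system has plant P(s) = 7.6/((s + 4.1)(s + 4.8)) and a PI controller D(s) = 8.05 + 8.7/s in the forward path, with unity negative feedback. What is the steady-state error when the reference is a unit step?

0

The open loop D(s)P(s) has a pole at the origin (type 1), so the static position error constant is infinite and e_ss = 1/(1+∞) = 0.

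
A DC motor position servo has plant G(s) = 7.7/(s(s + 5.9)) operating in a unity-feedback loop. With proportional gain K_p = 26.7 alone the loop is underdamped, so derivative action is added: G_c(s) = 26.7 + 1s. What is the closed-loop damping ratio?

ζ = 0.474

Forward path: (26.7 + 1s)·7.7/(s(s+5.9)). The closed-loop characteristic equation is s² + (5.9 + 7.7·1)s + 7.7·26.7 = 0.
That is s² + 13.6s + 205.6 = 0, so ω_n = 14.34 rad/s and ζ = 13.6/(2·14.34) = 0.4743.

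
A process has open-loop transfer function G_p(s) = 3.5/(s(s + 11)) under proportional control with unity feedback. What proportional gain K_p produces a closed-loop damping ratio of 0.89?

K_p = 10.9

Closed-loop characteristic equation: s² + 11s + K_p·3.5 = 0.
So ω_n = √(3.5K_p) and 2ζω_n = 11, giving ζ = 11/(2√(3.5K_p)).
Setting ζ = 0.89: √(3.5K_p) = 11/(2·0.89) = 6.18, so K_p = 38.19/3.5 = 10.9.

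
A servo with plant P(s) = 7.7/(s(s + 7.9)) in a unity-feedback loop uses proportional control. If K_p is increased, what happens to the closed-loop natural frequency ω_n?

increase

ω_n = √(7.7·K_p), which grows with K_p.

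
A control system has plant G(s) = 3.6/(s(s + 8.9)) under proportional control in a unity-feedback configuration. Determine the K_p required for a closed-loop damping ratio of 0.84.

K_p = 7.8

Closed-loop characteristic equation: s² + 8.9s + K_p·3.6 = 0.
So ω_n = √(3.6K_p) and 2ζω_n = 8.9, giving ζ = 8.9/(2√(3.6K_p)).
Setting ζ = 0.84: √(3.6K_p) = 8.9/(2·0.84) = 5.298, so K_p = 28.06/3.6 = 7.8.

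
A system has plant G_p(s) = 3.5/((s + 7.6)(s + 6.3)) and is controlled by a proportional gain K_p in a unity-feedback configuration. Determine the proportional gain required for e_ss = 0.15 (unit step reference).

The loop is type 0, so e_ss(step) = 1/(1 + K_pos) with K_pos = K_p·G_p(0).
G_p(0) = 0.0731. Require 1/(1 + K_p·0.0731) = 0.15, so 1 + 0.0731·K_p = 6.667.
K_p = (6.667 − 1)/0.0731 = 77.5.

K_p = 77.5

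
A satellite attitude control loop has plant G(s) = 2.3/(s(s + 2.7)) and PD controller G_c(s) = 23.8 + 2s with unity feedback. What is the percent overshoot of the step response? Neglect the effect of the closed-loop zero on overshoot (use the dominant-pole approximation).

16.8%

Forward path: (23.8 + 2s)·2.3/(s(s+2.7)). The closed-loop characteristic equation is s² + (2.7 + 2.3·2)s + 2.3·23.8 = 0.
That is s² + 7.3s + 54.74 = 0, so ω_n = 7.399 rad/s and ζ = 7.3/(2·7.399) = 0.4933.
%OS = 100·exp(−πζ/√(1−ζ²)) = 16.8%.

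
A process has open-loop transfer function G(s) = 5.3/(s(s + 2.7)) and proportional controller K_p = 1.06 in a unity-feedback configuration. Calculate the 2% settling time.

T_s ≈ 2.96 s

From 1 + K_pG(s) = 0: s² + 2.7s + 5.618 = 0 ⇒ ω_n = 2.37, ζ = 0.5696.
2% settling time T_s ≈ 4/(ζω_n) = 4/1.35 = 2.96 s.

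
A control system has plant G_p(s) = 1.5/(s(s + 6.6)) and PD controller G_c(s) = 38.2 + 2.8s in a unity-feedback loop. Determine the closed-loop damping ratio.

ζ = 0.713

Forward path: (38.2 + 2.8s)·1.5/(s(s+6.6)). The closed-loop characteristic equation is s² + (6.6 + 1.5·2.8)s + 1.5·38.2 = 0.
That is s² + 10.8s + 57.3 = 0, so ω_n = 7.57 rad/s and ζ = 10.8/(2·7.57) = 0.7134.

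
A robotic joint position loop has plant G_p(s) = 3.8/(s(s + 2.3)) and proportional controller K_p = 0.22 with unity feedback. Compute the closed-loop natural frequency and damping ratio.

ω_n = 0.914 rad/s, ζ = 1.26

The closed-loop denominator is s(s+2.3) + 0.22·3.8 = s² + 2.3s + 0.836.
So ω_n² = 0.836 ⇒ ω_n = 0.9143 rad/s, and ζ = 2.3/(2ω_n) = 1.26.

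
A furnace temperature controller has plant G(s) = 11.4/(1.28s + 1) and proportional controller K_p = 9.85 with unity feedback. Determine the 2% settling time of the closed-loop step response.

Closed loop: T(s) = K_p·G/(1+K_p·G) = 112.3/(1.28s + 1 + 112.3), with pole at s = −(1 + 112.3)/1.28 = −88.51.
τ = 1/88.51 = 0.0113 s, so 2% settling time ≈ 4τ = 0.0452 s.

T_s ≈ 0.0452 s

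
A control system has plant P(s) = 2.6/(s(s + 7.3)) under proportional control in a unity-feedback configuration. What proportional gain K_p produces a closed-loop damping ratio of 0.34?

Closed-loop characteristic equation: s² + 7.3s + K_p·2.6 = 0.
So ω_n = √(2.6K_p) and 2ζω_n = 7.3, giving ζ = 7.3/(2√(2.6K_p)).
Setting ζ = 0.34: √(2.6K_p) = 7.3/(2·0.34) = 10.74, so K_p = 115.2/2.6 = 44.3.

K_p = 44.3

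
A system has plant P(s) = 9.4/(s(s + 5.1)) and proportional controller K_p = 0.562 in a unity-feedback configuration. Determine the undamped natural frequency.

1 + K_p·P(s) = 0 gives s² + 5.1s + 5.283 = 0.
So ω_n² = 5.283 ⇒ ω_n = 2.298 rad/s, and ζ = 5.1/(2ω_n) = 1.11.

ω_n = 2.3 rad/s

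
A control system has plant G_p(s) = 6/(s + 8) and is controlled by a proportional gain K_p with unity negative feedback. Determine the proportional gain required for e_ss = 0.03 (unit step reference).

For a type-0 loop with proportional control, e_ss = 1/(1 + K_p·G_p(0)).
G_p(0) = 0.75. Require 1/(1 + K_p·0.75) = 0.03, so 1 + 0.75·K_p = 33.33.
K_p = (33.33 − 1)/0.75 = 43.1.

K_p = 43.1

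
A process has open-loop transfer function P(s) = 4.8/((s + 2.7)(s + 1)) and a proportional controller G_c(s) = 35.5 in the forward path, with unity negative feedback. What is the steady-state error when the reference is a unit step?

The loop is type 0. Static position error constant K_pos = G_c(0)·P(0) = 35.5·1.778 = 63.11.
Steady-state error to a unit step: e_ss = 1/(1+K_pos) = 1/64.11 = 0.0156.

0.0156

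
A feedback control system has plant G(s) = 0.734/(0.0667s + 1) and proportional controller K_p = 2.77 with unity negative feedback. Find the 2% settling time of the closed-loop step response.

Closed loop: T(s) = K_p·G/(1+K_p·G) = 2.033/(0.0667s + 1 + 2.033), with pole at s = −(1 + 2.033)/0.0667 = −45.47.
τ = 1/45.47 = 0.02199 s, so 2% settling time ≈ 4τ = 0.088 s.

T_s ≈ 0.088 s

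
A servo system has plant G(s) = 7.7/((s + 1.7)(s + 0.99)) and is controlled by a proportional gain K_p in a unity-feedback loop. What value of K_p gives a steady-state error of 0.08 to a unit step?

The loop is type 0, so e_ss(step) = 1/(1 + K_pos) with K_pos = K_p·G(0).
G(0) = 4.575. Require 1/(1 + K_p·4.575) = 0.08, so 1 + 4.575·K_p = 12.5.
K_p = (12.5 − 1)/4.575 = 2.51.

K_p = 2.51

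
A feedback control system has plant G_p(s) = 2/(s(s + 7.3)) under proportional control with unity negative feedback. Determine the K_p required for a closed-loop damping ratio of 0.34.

K_p = 57.6

Closed-loop characteristic equation: s² + 7.3s + K_p·2 = 0.
So ω_n = √(2K_p) and 2ζω_n = 7.3, giving ζ = 7.3/(2√(2K_p)).
Setting ζ = 0.34: √(2K_p) = 7.3/(2·0.34) = 10.74, so K_p = 115.2/2 = 57.6.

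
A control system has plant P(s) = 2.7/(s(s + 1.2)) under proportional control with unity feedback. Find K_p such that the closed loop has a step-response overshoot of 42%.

K_p = 1.88

From %OS = 100·exp(−πζ/√(1−ζ²)) = 42%, ζ = −ln(0.42)/√(π²+ln²(0.42)) = 0.2662.
Characteristic equation s² + 1.2s + 2.7K_p = 0 gives ζ = 1.2/(2√(2.7K_p)).
Setting ζ = 0.2662: √(2.7K_p) = 1.2/(2·0.2662) = 2.254, so K_p = 5.081/2.7 = 1.88.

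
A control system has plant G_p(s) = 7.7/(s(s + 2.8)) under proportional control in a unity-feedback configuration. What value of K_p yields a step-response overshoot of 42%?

From %OS = 100·exp(−πζ/√(1−ζ²)) = 42%, ζ = −ln(0.42)/√(π²+ln²(0.42)) = 0.2662.
Characteristic equation s² + 2.8s + 7.7K_p = 0 gives ζ = 2.8/(2√(7.7K_p)).
Setting ζ = 0.2662: √(7.7K_p) = 2.8/(2·0.2662) = 5.26, so K_p = 27.66/7.7 = 3.59.

K_p = 3.59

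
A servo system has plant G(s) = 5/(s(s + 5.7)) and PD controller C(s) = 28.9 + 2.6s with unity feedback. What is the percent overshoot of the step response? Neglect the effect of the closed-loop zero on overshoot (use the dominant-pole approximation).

2.05%

Forward path: (28.9 + 2.6s)·5/(s(s+5.7)). The closed-loop characteristic equation is s² + (5.7 + 5·2.6)s + 5·28.9 = 0.
That is s² + 18.7s + 144.5 = 0, so ω_n = 12.02 rad/s and ζ = 18.7/(2·12.02) = 0.7778.
%OS = 100·exp(−πζ/√(1−ζ²)) = 2.05%.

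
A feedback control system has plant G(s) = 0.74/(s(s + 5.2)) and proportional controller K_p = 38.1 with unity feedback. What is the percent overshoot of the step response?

17.1%

Closed-loop characteristic equation: s² + 5.2s + 28.19 = 0, so ω_n = 5.31 rad/s and ζ = 5.2/(2·5.31) = 0.4897.
%OS = 100·exp(−πζ/√(1−ζ²)) = 100·exp(−π·0.4897/√0.7602) = 17.1%.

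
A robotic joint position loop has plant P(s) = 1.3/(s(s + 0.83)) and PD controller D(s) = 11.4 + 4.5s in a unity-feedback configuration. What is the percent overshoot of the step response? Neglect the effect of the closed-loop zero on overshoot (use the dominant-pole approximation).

Forward path: (11.4 + 4.5s)·1.3/(s(s+0.83)). The closed-loop characteristic equation is s² + (0.83 + 1.3·4.5)s + 1.3·11.4 = 0.
That is s² + 6.68s + 14.82 = 0, so ω_n = 3.85 rad/s and ζ = 6.68/(2·3.85) = 0.8676.
%OS = 100·exp(−πζ/√(1−ζ²)) = 0.416%.

0.416%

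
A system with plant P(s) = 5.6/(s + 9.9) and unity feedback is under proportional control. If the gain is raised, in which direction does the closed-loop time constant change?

decrease

Closed-loop pole is at s = −(9.9+K_p·5.6); larger K_p moves it further left, so τ = 1/(9.9+K_p·5.6) decreases.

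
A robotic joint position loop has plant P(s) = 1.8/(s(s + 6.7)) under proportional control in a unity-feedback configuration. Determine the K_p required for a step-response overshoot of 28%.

K_p = 44.2

From %OS = 100·exp(−πζ/√(1−ζ²)) = 28%, ζ = −ln(0.28)/√(π²+ln²(0.28)) = 0.3755.
Characteristic equation s² + 6.7s + 1.8K_p = 0 gives ζ = 6.7/(2√(1.8K_p)).
Setting ζ = 0.3755: √(1.8K_p) = 6.7/(2·0.3755) = 8.92, so K_p = 79.58/1.8 = 44.2.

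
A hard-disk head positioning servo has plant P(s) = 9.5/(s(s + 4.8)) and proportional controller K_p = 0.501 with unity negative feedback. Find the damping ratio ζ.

ζ = 1.1

The closed-loop denominator is s(s+4.8) + 0.501·9.5 = s² + 4.8s + 4.76.
So ω_n² = 4.76 ⇒ ω_n = 2.182 rad/s, and ζ = 4.8/(2ω_n) = 1.1.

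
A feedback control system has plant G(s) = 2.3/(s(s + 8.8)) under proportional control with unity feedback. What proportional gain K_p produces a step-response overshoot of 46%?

K_p = 146

From %OS = 100·exp(−πζ/√(1−ζ²)) = 46%, ζ = −ln(0.46)/√(π²+ln²(0.46)) = 0.24.
Characteristic equation s² + 8.8s + 2.3K_p = 0 gives ζ = 8.8/(2√(2.3K_p)).
Setting ζ = 0.24: √(2.3K_p) = 8.8/(2·0.24) = 18.34, so K_p = 336.2/2.3 = 146.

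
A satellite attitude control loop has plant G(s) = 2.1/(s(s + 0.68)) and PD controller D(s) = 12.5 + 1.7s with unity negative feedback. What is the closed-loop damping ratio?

ζ = 0.415

Forward path: (12.5 + 1.7s)·2.1/(s(s+0.68)). The closed-loop characteristic equation is s² + (0.68 + 2.1·1.7)s + 2.1·12.5 = 0.
That is s² + 4.25s + 26.25 = 0, so ω_n = 5.123 rad/s and ζ = 4.25/(2·5.123) = 0.4148.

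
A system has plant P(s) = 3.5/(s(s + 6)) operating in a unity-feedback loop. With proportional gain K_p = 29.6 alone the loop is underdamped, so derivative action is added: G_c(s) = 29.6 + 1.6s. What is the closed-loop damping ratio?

Forward path: (29.6 + 1.6s)·3.5/(s(s+6)). The closed-loop characteristic equation is s² + (6 + 3.5·1.6)s + 3.5·29.6 = 0.
That is s² + 11.6s + 103.6 = 0, so ω_n = 10.18 rad/s and ζ = 11.6/(2·10.18) = 0.5698.

ζ = 0.57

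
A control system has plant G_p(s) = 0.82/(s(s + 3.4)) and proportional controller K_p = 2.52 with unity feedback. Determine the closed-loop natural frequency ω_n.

ω_n = 1.44 rad/s

With unity feedback the closed-loop characteristic equation is s² + 3.4s + 2.52·0.82 = s² + 3.4s + 2.066 = 0.
Matching s² + 2ζω_n s + ω_n²: ω_n = √2.066 = 1.437 rad/s and 2ζω_n = 3.4, so ζ = 3.4/(2·1.437) = 1.18.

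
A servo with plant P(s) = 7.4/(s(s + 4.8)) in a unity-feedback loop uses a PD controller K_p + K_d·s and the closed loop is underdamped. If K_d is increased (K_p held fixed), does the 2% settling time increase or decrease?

Characteristic equation s² + (4.8 + 7.4K_d)s + 7.4K_p = 0: raising K_d increases ζω_n = (4.8+7.4K_d)/2 while the loop stays underdamped, so T_s ≈ 4/(ζω_n) decreases.

decrease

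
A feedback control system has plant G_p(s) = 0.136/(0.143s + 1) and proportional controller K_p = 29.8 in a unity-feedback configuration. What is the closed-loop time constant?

τ = 0.0283 s

Closed loop: T(s) = K_p·G_p/(1+K_p·G_p) = 4.053/(0.143s + 1 + 4.053), with pole at s = −(1 + 4.053)/0.143 = −35.33.
Closed-loop time constant τ = 1/35.33 = 0.0283 s.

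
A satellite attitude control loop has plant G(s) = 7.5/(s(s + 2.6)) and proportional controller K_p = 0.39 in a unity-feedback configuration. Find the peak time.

Closed-loop characteristic equation: s² + 2.6s + 2.925 = 0, so ω_n = 1.71 rad/s and ζ = 2.6/(2·1.71) = 0.7601.
Damped frequency ω_d = ω_n√(1−ζ²) = 1.111 rad/s, so peak time T_p = π/ω_d = 2.83 s.

T_p = 2.83 s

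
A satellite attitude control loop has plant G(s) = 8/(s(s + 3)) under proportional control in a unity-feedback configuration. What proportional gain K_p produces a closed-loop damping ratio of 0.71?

K_p = 0.558

Closed-loop characteristic equation: s² + 3s + K_p·8 = 0.
So ω_n = √(8K_p) and 2ζω_n = 3, giving ζ = 3/(2√(8K_p)).
Setting ζ = 0.71: √(8K_p) = 3/(2·0.71) = 2.113, so K_p = 4.463/8 = 0.558.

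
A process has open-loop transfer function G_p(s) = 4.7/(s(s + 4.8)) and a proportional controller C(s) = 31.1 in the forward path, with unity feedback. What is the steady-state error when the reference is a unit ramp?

0.0328

The loop has one pole at the origin (type 1). Velocity error constant K_v = lim_{s→0} s·C(s)G_p(s) = 31.1·4.7/4.8 = 30.45.
Steady-state error to a unit ramp: e_ss = 1/K_v = 0.0328.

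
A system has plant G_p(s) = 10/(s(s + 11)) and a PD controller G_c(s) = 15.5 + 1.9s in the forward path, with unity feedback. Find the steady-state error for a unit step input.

The open loop G_c(s)G_p(s) has a pole at the origin (type 1), so the static position error constant is infinite and e_ss = 1/(1+∞) = 0.

0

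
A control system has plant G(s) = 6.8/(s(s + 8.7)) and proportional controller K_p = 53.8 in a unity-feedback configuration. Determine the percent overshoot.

48%

From 1 + K_pG(s) = 0: s² + 8.7s + 365.8 = 0 ⇒ ω_n = 19.13, ζ = 0.2274.
%OS = 100·exp(−πζ/√(1−ζ²)) = 100·exp(−π·0.2274/√0.9483) = 48%.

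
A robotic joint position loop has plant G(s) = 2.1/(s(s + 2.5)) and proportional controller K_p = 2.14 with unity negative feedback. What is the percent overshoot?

The closed-loop denominator s² + 2.5s + 4.494 gives ω_n = √4.494 = 2.12 and ζ = 2.5/(2ω_n) = 0.5896.
%OS = 100·exp(−πζ/√(1−ζ²)) = 100·exp(−π·0.5896/√0.6523) = 10.1%.

10.1%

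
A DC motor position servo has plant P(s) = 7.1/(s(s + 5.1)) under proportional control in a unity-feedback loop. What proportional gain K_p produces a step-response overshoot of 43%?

From %OS = 100·exp(−πζ/√(1−ζ²)) = 43%, ζ = −ln(0.43)/√(π²+ln²(0.43)) = 0.2594.
Characteristic equation s² + 5.1s + 7.1K_p = 0 gives ζ = 5.1/(2√(7.1K_p)).
Setting ζ = 0.2594: √(7.1K_p) = 5.1/(2·0.2594) = 9.829, so K_p = 96.6/7.1 = 13.6.

K_p = 13.6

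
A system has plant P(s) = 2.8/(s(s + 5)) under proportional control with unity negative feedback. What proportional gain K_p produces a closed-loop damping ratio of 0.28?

Closed-loop characteristic equation: s² + 5s + K_p·2.8 = 0.
So ω_n = √(2.8K_p) and 2ζω_n = 5, giving ζ = 5/(2√(2.8K_p)).
Setting ζ = 0.28: √(2.8K_p) = 5/(2·0.28) = 8.929, so K_p = 79.72/2.8 = 28.5.

K_p = 28.5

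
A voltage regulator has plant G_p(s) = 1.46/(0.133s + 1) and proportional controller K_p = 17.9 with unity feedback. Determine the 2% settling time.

Closed loop: T(s) = K_p·G_p/(1+K_p·G_p) = 26.13/(0.133s + 1 + 26.13), with pole at s = −(1 + 26.13)/0.133 = −204.
τ = 1/204 = 0.004902 s, so 2% settling time ≈ 4τ = 0.0196 s.

T_s ≈ 0.0196 s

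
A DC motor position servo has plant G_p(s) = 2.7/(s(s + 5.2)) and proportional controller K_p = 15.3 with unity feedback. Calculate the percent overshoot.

24.9%

Closed-loop characteristic equation: s² + 5.2s + 41.31 = 0, so ω_n = 6.427 rad/s and ζ = 5.2/(2·6.427) = 0.4045.
%OS = 100·exp(−πζ/√(1−ζ²)) = 100·exp(−π·0.4045/√0.8364) = 24.9%.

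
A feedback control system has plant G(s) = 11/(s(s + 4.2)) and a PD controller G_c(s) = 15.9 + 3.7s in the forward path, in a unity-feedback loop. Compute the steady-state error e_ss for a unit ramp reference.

0.024

The loop has one pole at the origin (type 1). Velocity error constant K_v = lim_{s→0} s·G_c(s)G(s) = 15.9·11/4.2 = 41.64.
Steady-state error to a unit ramp: e_ss = 1/K_v = 0.024.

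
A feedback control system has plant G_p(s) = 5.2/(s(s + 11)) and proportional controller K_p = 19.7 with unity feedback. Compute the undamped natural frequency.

1 + K_p·G_p(s) = 0 gives s² + 11s + 102.4 = 0.
Matching s² + 2ζω_n s + ω_n²: ω_n = √102.4 = 10.12 rad/s and 2ζω_n = 11, so ζ = 11/(2·10.12) = 0.543.

ω_n = 10.1 rad/s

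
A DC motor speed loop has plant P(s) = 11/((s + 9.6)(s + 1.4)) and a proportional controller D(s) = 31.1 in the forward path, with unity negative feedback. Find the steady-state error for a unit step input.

0.0378

The loop is type 0. Static position error constant K_pos = D(0)·P(0) = 31.1·0.8185 = 25.45.
Steady-state error to a unit step: e_ss = 1/(1+K_pos) = 1/26.45 = 0.0378.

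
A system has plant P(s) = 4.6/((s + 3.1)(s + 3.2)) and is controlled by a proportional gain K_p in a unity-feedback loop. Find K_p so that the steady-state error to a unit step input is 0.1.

Steady-state error for a unit step on this type-0 loop is 1/(1 + K_p·P(0)).
P(0) = 0.4637. Require 1/(1 + K_p·0.4637) = 0.1, so 1 + 0.4637·K_p = 10.
K_p = (10 − 1)/0.4637 = 19.4.

K_p = 19.4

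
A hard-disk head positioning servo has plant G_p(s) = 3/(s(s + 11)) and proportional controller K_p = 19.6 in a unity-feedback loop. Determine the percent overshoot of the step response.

3.94%

Closed-loop characteristic equation: s² + 11s + 58.8 = 0, so ω_n = 7.668 rad/s and ζ = 11/(2·7.668) = 0.7173.
%OS = 100·exp(−πζ/√(1−ζ²)) = 100·exp(−π·0.7173/√0.4855) = 3.94%.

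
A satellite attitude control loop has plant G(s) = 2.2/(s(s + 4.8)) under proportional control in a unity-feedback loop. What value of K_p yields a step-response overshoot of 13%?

From %OS = 100·exp(−πζ/√(1−ζ²)) = 13%, ζ = −ln(0.13)/√(π²+ln²(0.13)) = 0.5446.
Characteristic equation s² + 4.8s + 2.2K_p = 0 gives ζ = 4.8/(2√(2.2K_p)).
Setting ζ = 0.5446: √(2.2K_p) = 4.8/(2·0.5446) = 4.407, so K_p = 19.42/2.2 = 8.83.

K_p = 8.83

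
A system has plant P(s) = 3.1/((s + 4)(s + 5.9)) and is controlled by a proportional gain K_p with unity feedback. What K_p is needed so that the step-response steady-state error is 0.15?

The loop is type 0, so e_ss(step) = 1/(1 + K_pos) with K_pos = K_p·P(0).
P(0) = 0.1314. Require 1/(1 + K_p·0.1314) = 0.15, so 1 + 0.1314·K_p = 6.667.
K_p = (6.667 − 1)/0.1314 = 43.1.

K_p = 43.1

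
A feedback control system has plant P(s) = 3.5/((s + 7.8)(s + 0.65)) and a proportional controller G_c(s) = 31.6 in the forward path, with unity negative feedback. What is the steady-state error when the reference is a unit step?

The loop is type 0. Static position error constant K_pos = G_c(0)·P(0) = 31.6·0.6903 = 21.81.
Steady-state error to a unit step: e_ss = 1/(1+K_pos) = 1/22.81 = 0.0438.

0.0438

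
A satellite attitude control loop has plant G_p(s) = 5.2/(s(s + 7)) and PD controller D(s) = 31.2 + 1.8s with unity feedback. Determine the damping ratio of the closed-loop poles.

ζ = 0.642

Forward path: (31.2 + 1.8s)·5.2/(s(s+7)). The closed-loop characteristic equation is s² + (7 + 5.2·1.8)s + 5.2·31.2 = 0.
That is s² + 16.36s + 162.2 = 0, so ω_n = 12.74 rad/s and ζ = 16.36/(2·12.74) = 0.6422.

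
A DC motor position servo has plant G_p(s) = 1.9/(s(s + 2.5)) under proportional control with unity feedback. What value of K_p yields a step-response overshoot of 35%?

K_p = 8.19

From %OS = 100·exp(−πζ/√(1−ζ²)) = 35%, ζ = −ln(0.35)/√(π²+ln²(0.35)) = 0.3169.
Characteristic equation s² + 2.5s + 1.9K_p = 0 gives ζ = 2.5/(2√(1.9K_p)).
Setting ζ = 0.3169: √(1.9K_p) = 2.5/(2·0.3169) = 3.944, so K_p = 15.55/1.9 = 8.19.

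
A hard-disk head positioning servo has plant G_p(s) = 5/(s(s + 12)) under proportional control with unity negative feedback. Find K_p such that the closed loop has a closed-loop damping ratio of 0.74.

K_p = 13.1

Closed-loop characteristic equation: s² + 12s + K_p·5 = 0.
So ω_n = √(5K_p) and 2ζω_n = 12, giving ζ = 12/(2√(5K_p)).
Setting ζ = 0.74: √(5K_p) = 12/(2·0.74) = 8.108, so K_p = 65.74/5 = 13.1.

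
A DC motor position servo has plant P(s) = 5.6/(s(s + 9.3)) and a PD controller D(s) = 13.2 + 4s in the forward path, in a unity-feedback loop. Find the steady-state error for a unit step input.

0

The open loop D(s)P(s) has a pole at the origin (type 1), so the static position error constant is infinite and e_ss = 1/(1+∞) = 0.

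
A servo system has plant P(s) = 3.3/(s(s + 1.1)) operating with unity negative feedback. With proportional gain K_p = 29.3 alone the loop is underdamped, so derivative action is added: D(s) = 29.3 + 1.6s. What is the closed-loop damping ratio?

Forward path: (29.3 + 1.6s)·3.3/(s(s+1.1)). The closed-loop characteristic equation is s² + (1.1 + 3.3·1.6)s + 3.3·29.3 = 0.
That is s² + 6.38s + 96.69 = 0, so ω_n = 9.833 rad/s and ζ = 6.38/(2·9.833) = 0.3244.

ζ = 0.324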